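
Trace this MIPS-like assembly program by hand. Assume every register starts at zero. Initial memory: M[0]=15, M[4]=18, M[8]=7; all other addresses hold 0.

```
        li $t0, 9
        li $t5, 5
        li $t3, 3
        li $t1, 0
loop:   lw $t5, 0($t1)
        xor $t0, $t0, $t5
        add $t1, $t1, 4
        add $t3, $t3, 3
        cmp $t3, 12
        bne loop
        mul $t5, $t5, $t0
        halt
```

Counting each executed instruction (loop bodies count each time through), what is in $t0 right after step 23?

19

$t0=9
$t5=5
$t3=3
$t1=0
$t5=M[0]=15
$t0=9^15=6
$t1=0+4=4
$t3=3+3=6
cmp $t3, 12  (cmp 6,12)
bne loop: taken
$t5=M[4]=18
$t0=6^18=20
$t1=4+4=8
$t3=6+3=9
cmp $t3, 12  (cmp 9,12)
bne loop: taken
$t5=M[8]=7
$t0=20^7=19
$t1=8+4=12
$t3=9+3=12
cmp $t3, 12  (cmp 12,12)
bne loop: not taken
$t5=7*19=133
After step 23: $t0 = 19.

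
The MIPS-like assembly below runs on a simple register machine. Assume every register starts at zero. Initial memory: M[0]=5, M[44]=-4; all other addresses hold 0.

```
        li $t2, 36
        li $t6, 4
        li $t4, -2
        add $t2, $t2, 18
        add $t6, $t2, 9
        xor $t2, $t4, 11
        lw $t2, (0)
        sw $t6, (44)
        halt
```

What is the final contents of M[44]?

63

li $t2, 36 → $t2=36
li $t6, 4 → $t6=4
li $t4, -2 → $t4=-2
add $t2, $t2, 18 → $t2=36+18=54
add $t6, $t2, 9 → $t6=54+9=63
xor $t2, $t4, 11 → $t2=(-2)^11=-11
lw $t2, (0) → $t2=M[0]=5
sw $t6, (44) → M[44]=63
halt.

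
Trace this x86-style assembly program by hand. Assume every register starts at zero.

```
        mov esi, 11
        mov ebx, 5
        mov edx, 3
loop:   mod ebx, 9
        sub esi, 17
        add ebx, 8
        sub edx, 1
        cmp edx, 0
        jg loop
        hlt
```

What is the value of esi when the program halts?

-40

esi=11
ebx=5
edx=3
ebx=5%9=5
esi=11-17=-6
ebx=5+8=13
edx=3-1=2
cmp edx, 0  (cmp 2,0)
jg loop: taken
ebx=13%9=4
esi=(-6)-17=-23
ebx=4+8=12
edx=2-1=1
cmp edx, 0  (cmp 1,0)
jg loop: taken
ebx=12%9=3
esi=(-23)-17=-40
ebx=3+8=11
edx=1-1=0
cmp edx, 0  (cmp 0,0)
jg loop: not taken
halt.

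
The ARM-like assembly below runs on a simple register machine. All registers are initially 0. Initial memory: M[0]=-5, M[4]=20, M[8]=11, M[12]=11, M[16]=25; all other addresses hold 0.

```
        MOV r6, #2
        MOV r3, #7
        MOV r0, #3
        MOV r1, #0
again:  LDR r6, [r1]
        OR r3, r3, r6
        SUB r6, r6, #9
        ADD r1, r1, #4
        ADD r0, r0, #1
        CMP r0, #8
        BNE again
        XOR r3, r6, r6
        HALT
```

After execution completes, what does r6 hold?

r6=2
r3=7
r0=3
r1=0
r6=M[0]=-5
r3=7|(-5)=-1
r6=(-5)-9=-14
r1=0+4=4
r0=3+1=4
CMP r0, #8  (cmp 4,8)
BNE again: taken
r6=M[4]=20
r3=(-1)|20=-1
r6=20-9=11
r1=4+4=8
r0=4+1=5
CMP r0, #8  (cmp 5,8)
BNE again: taken
r6=M[8]=11
r3=(-1)|11=-1
r6=11-9=2
r1=8+4=12
r0=5+1=6
CMP r0, #8  (cmp 6,8)
BNE again: taken
r6=M[12]=11
r3=(-1)|11=-1
r6=11-9=2
r1=12+4=16
r0=6+1=7
CMP r0, #8  (cmp 7,8)
BNE again: taken
r6=M[16]=25
r3=(-1)|25=-1
r6=25-9=16
r1=16+4=20
r0=7+1=8
CMP r0, #8  (cmp 8,8)
BNE again: not taken
r3=16^16=0
halt.

16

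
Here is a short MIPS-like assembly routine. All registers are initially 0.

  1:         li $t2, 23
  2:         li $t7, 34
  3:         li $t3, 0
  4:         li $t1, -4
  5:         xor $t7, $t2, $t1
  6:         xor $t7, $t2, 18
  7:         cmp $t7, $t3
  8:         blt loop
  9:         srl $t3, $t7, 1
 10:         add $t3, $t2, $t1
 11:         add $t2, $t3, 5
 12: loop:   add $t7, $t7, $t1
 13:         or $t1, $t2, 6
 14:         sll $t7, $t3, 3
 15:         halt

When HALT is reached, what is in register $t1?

li $t2, 23 → $t2=23
li $t7, 34 → $t7=34
li $t3, 0 → $t3=0
li $t1, -4 → $t1=-4
xor $t7, $t2, $t1 → $t7=23^(-4)=-21
xor $t7, $t2, 18 → $t7=23^18=5
cmp $t7, $t3  (cmp 5,0)
blt loop: not taken
srl $t3, $t7, 1 → $t3=5>>1=2
add $t3, $t2, $t1 → $t3=23+(-4)=19
add $t2, $t3, 5 → $t2=19+5=24
add $t7, $t7, $t1 → $t7=5+(-4)=1
or $t1, $t2, 6 → $t1=24|6=30
sll $t7, $t3, 3 → $t7=19<<3=152
halt.

30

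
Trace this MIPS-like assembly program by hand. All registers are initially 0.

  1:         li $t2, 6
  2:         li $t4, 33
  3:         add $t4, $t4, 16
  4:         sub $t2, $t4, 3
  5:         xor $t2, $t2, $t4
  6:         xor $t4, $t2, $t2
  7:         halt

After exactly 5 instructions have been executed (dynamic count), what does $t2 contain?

$t2=6
$t4=33
$t4=33+16=49
$t2=49-3=46
$t2=46^49=31
After step 5: $t2 = 31.

31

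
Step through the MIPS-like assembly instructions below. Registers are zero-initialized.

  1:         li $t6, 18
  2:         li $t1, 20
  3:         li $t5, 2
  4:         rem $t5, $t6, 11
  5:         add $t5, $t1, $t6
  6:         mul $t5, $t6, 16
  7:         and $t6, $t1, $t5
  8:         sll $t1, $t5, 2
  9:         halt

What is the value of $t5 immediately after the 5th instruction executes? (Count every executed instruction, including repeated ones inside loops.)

li $t6, 18 → $t6=18
li $t1, 20 → $t1=20
li $t5, 2 → $t5=2
rem $t5, $t6, 11 → $t5=18%11=7
add $t5, $t1, $t6 → $t5=20+18=38
After step 5: $t5 = 38.

38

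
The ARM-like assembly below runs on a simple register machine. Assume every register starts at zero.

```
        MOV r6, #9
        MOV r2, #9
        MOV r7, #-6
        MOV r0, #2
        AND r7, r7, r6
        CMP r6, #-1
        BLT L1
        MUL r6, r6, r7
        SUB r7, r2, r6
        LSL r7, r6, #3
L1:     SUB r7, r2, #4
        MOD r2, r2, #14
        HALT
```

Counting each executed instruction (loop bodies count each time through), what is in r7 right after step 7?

8

MOV r6, #9 → r6=9
MOV r2, #9 → r2=9
MOV r7, #-6 → r7=-6
MOV r0, #2 → r0=2
AND r7, r7, r6 → r7=(-6)&9=8
CMP r6, #-1  (cmp 9,-1)
BLT L1: not taken
After step 7: r7 = 8.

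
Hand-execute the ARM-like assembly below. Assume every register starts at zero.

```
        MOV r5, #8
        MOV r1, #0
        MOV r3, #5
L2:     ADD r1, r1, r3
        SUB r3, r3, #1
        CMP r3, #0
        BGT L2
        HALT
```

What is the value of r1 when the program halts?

15

after MOV r5, #8: r5=8
after MOV r1, #0: r1=0
after MOV r3, #5: r3=5
after ADD r1, r1, r3: r1=0+5=5
after SUB r3, r3, #1: r3=5-1=4
CMP r3, #0  (cmp 4,0)
BGT L2: taken
after ADD r1, r1, r3: r1=5+4=9
after SUB r3, r3, #1: r3=4-1=3
CMP r3, #0  (cmp 3,0)
BGT L2: taken
after ADD r1, r1, r3: r1=9+3=12
after SUB r3, r3, #1: r3=3-1=2
CMP r3, #0  (cmp 2,0)
BGT L2: taken
after ADD r1, r1, r3: r1=12+2=14
after SUB r3, r3, #1: r3=2-1=1
CMP r3, #0  (cmp 1,0)
BGT L2: taken
after ADD r1, r1, r3: r1=14+1=15
after SUB r3, r3, #1: r3=1-1=0
CMP r3, #0  (cmp 0,0)
BGT L2: not taken
halt.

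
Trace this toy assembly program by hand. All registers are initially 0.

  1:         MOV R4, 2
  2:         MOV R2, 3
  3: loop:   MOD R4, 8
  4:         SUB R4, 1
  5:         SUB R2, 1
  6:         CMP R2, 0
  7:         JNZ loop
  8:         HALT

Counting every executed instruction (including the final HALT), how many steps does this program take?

after MOV R4, 2: R4=2
after MOV R2, 3: R2=3
after MOD R4, 8: R4=2%8=2
after SUB R4, 1: R4=2-1=1
after SUB R2, 1: R2=3-1=2
CMP R2, 0  (cmp 2,0)
JNZ loop: taken
after MOD R4, 8: R4=1%8=1
after SUB R4, 1: R4=1-1=0
after SUB R2, 1: R2=2-1=1
CMP R2, 0  (cmp 1,0)
JNZ loop: taken
after MOD R4, 8: R4=0%8=0
after SUB R4, 1: R4=0-1=-1
after SUB R2, 1: R2=1-1=0
CMP R2, 0  (cmp 0,0)
JNZ loop: not taken
halt.
Total executed instructions: 18.

18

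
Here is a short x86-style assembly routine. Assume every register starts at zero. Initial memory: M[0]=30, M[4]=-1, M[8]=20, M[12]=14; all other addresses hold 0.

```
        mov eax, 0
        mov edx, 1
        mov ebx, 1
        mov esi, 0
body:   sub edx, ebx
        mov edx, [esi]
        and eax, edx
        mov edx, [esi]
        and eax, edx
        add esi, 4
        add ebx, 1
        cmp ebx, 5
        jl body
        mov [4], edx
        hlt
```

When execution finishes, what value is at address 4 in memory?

eax=0
edx=1
ebx=1
esi=0
edx=1-1=0
edx=M[0]=30
eax=0&30=0
edx=M[0]=30
eax=0&30=0
esi=0+4=4
ebx=1+1=2
cmp ebx, 5  (cmp 2,5)
jl body: taken
edx=30-2=28
edx=M[4]=-1
eax=0&(-1)=0
edx=M[4]=-1
eax=0&(-1)=0
esi=4+4=8
ebx=2+1=3
cmp ebx, 5  (cmp 3,5)
jl body: taken
edx=(-1)-3=-4
edx=M[8]=20
eax=0&20=0
edx=M[8]=20
eax=0&20=0
esi=8+4=12
ebx=3+1=4
cmp ebx, 5  (cmp 4,5)
jl body: taken
edx=20-4=16
edx=M[12]=14
eax=0&14=0
edx=M[12]=14
eax=0&14=0
esi=12+4=16
ebx=4+1=5
cmp ebx, 5  (cmp 5,5)
jl body: not taken
mov [4], edx → M[4]=14
halt.

14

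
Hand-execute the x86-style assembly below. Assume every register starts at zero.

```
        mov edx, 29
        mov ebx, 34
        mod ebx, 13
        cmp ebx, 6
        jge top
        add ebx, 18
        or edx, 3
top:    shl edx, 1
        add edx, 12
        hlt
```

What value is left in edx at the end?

70

after mov edx, 29: edx=29
after mov ebx, 34: ebx=34
after mod ebx, 13: ebx=34%13=8
cmp ebx, 6  (cmp 8,6)
jge top: taken
after shl edx, 1: edx=29<<1=58
after add edx, 12: edx=58+12=70
halt.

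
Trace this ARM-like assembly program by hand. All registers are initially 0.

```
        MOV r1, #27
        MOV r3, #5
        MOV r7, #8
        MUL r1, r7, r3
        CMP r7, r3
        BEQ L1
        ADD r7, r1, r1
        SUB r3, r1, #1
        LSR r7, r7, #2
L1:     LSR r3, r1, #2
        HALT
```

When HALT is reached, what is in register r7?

r1=27
r3=5
r7=8
r1=8*5=40
CMP r7, r3  (cmp 8,5)
BEQ L1: not taken
r7=40+40=80
r3=40-1=39
r7=80>>2=20
r3=40>>2=10
halt.

20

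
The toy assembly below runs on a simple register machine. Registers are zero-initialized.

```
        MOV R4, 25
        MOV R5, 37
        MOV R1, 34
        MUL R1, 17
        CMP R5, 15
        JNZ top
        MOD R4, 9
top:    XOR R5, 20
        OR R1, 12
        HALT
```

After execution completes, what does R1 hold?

590

MOV R4, 25 → R4=25
MOV R5, 37 → R5=37
MOV R1, 34 → R1=34
MUL R1, 17 → R1=34*17=578
CMP R5, 15  (cmp 37,15)
JNZ top: taken
XOR R5, 20 → R5=37^20=49
OR R1, 12 → R1=578|12=590
halt.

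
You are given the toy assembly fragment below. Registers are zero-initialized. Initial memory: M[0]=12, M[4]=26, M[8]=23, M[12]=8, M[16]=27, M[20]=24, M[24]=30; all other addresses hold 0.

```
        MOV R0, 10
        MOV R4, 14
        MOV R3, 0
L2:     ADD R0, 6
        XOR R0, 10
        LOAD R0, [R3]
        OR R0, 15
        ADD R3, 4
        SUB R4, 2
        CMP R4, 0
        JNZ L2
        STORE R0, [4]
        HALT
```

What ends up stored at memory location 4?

31

MOV R0, 10 → R0=10
MOV R4, 14 → R4=14
MOV R3, 0 → R3=0
ADD R0, 6 → R0=10+6=16
XOR R0, 10 → R0=16^10=26
LOAD R0, [R3] → R0=M[0]=12
OR R0, 15 → R0=12|15=15
ADD R3, 4 → R3=0+4=4
SUB R4, 2 → R4=14-2=12
CMP R4, 0  (cmp 12,0)
JNZ L2: taken
ADD R0, 6 → R0=15+6=21
XOR R0, 10 → R0=21^10=31
LOAD R0, [R3] → R0=M[4]=26
OR R0, 15 → R0=26|15=31
ADD R3, 4 → R3=4+4=8
SUB R4, 2 → R4=12-2=10
CMP R4, 0  (cmp 10,0)
JNZ L2: taken
ADD R0, 6 → R0=31+6=37
XOR R0, 10 → R0=37^10=47
LOAD R0, [R3] → R0=M[8]=23
OR R0, 15 → R0=23|15=31
ADD R3, 4 → R3=8+4=12
SUB R4, 2 → R4=10-2=8
CMP R4, 0  (cmp 8,0)
JNZ L2: taken
ADD R0, 6 → R0=31+6=37
XOR R0, 10 → R0=37^10=47
LOAD R0, [R3] → R0=M[12]=8
OR R0, 15 → R0=8|15=15
ADD R3, 4 → R3=12+4=16
SUB R4, 2 → R4=8-2=6
CMP R4, 0  (cmp 6,0)
JNZ L2: taken
ADD R0, 6 → R0=15+6=21
XOR R0, 10 → R0=21^10=31
LOAD R0, [R3] → R0=M[16]=27
OR R0, 15 → R0=27|15=31
ADD R3, 4 → R3=16+4=20
SUB R4, 2 → R4=6-2=4
CMP R4, 0  (cmp 4,0)
JNZ L2: taken
ADD R0, 6 → R0=31+6=37
XOR R0, 10 → R0=37^10=47
LOAD R0, [R3] → R0=M[20]=24
OR R0, 15 → R0=24|15=31
ADD R3, 4 → R3=20+4=24
SUB R4, 2 → R4=4-2=2
CMP R4, 0  (cmp 2,0)
JNZ L2: taken
ADD R0, 6 → R0=31+6=37
XOR R0, 10 → R0=37^10=47
LOAD R0, [R3] → R0=M[24]=30
OR R0, 15 → R0=30|15=31
ADD R3, 4 → R3=24+4=28
SUB R4, 2 → R4=2-2=0
CMP R4, 0  (cmp 0,0)
JNZ L2: not taken
STORE R0, [4] → M[4]=31
halt.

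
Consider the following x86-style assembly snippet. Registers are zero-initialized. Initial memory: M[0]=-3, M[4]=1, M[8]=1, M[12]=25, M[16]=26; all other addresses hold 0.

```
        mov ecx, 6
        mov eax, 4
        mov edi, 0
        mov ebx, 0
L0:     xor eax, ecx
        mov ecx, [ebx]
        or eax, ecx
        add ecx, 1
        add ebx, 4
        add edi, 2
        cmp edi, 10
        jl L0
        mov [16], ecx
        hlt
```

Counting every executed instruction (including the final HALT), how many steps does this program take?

ecx=6
eax=4
edi=0
ebx=0
eax=4^6=2
ecx=M[0]=-3
eax=2|(-3)=-1
ecx=(-3)+1=-2
ebx=0+4=4
edi=0+2=2
cmp edi, 10  (cmp 2,10)
jl L0: taken
eax=(-1)^(-2)=1
ecx=M[4]=1
eax=1|1=1
ecx=1+1=2
ebx=4+4=8
edi=2+2=4
cmp edi, 10  (cmp 4,10)
jl L0: taken
eax=1^2=3
ecx=M[8]=1
eax=3|1=3
ecx=1+1=2
ebx=8+4=12
edi=4+2=6
cmp edi, 10  (cmp 6,10)
jl L0: taken
eax=3^2=1
ecx=M[12]=25
eax=1|25=25
ecx=25+1=26
ebx=12+4=16
edi=6+2=8
cmp edi, 10  (cmp 8,10)
jl L0: taken
eax=25^26=3
ecx=M[16]=26
eax=3|26=27
ecx=26+1=27
ebx=16+4=20
edi=8+2=10
cmp edi, 10  (cmp 10,10)
jl L0: not taken
mov [16], ecx → M[16]=27
halt.
Total executed instructions: 46.

46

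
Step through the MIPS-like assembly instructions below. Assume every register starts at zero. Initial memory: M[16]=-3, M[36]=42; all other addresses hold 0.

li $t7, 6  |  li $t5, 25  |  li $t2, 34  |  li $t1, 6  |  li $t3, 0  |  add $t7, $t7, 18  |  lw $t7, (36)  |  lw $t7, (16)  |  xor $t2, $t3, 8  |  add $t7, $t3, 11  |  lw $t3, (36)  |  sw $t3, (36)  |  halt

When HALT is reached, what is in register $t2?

li $t7, 6 → $t7=6
li $t5, 25 → $t5=25
li $t2, 34 → $t2=34
li $t1, 6 → $t1=6
li $t3, 0 → $t3=0
add $t7, $t7, 18 → $t7=6+18=24
lw $t7, (36) → $t7=M[36]=42
lw $t7, (16) → $t7=M[16]=-3
xor $t2, $t3, 8 → $t2=0^8=8
add $t7, $t3, 11 → $t7=0+11=11
lw $t3, (36) → $t3=M[36]=42
sw $t3, (36) → M[36]=42
halt.

8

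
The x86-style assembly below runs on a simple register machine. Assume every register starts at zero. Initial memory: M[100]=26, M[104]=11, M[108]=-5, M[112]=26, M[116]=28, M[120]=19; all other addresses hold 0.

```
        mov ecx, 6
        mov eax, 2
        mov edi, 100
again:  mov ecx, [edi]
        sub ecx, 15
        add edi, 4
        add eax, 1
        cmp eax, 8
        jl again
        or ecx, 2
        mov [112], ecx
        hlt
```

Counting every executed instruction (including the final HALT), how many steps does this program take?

42

mov ecx, 6 → ecx=6
mov eax, 2 → eax=2
mov edi, 100 → edi=100
mov ecx, [edi] → ecx=M[100]=26
sub ecx, 15 → ecx=26-15=11
add edi, 4 → edi=100+4=104
add eax, 1 → eax=2+1=3
cmp eax, 8  (cmp 3,8)
jl again: taken
mov ecx, [edi] → ecx=M[104]=11
sub ecx, 15 → ecx=11-15=-4
add edi, 4 → edi=104+4=108
add eax, 1 → eax=3+1=4
cmp eax, 8  (cmp 4,8)
jl again: taken
mov ecx, [edi] → ecx=M[108]=-5
sub ecx, 15 → ecx=(-5)-15=-20
add edi, 4 → edi=108+4=112
add eax, 1 → eax=4+1=5
cmp eax, 8  (cmp 5,8)
jl again: taken
mov ecx, [edi] → ecx=M[112]=26
sub ecx, 15 → ecx=26-15=11
add edi, 4 → edi=112+4=116
add eax, 1 → eax=5+1=6
cmp eax, 8  (cmp 6,8)
jl again: taken
mov ecx, [edi] → ecx=M[116]=28
sub ecx, 15 → ecx=28-15=13
add edi, 4 → edi=116+4=120
add eax, 1 → eax=6+1=7
cmp eax, 8  (cmp 7,8)
jl again: taken
mov ecx, [edi] → ecx=M[120]=19
sub ecx, 15 → ecx=19-15=4
add edi, 4 → edi=120+4=124
add eax, 1 → eax=7+1=8
cmp eax, 8  (cmp 8,8)
jl again: not taken
or ecx, 2 → ecx=4|2=6
mov [112], ecx → M[112]=6
halt.
Total executed instructions: 42.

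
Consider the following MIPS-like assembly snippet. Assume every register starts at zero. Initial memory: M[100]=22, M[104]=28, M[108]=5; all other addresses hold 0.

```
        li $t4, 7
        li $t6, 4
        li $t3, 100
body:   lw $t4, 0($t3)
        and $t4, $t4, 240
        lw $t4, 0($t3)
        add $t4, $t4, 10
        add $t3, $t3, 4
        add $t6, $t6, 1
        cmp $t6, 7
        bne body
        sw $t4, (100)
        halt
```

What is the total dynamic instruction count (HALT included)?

29

li $t4, 7 → $t4=7
li $t6, 4 → $t6=4
li $t3, 100 → $t3=100
lw $t4, 0($t3) → $t4=M[100]=22
and $t4, $t4, 240 → $t4=22&240=16
lw $t4, 0($t3) → $t4=M[100]=22
add $t4, $t4, 10 → $t4=22+10=32
add $t3, $t3, 4 → $t3=100+4=104
add $t6, $t6, 1 → $t6=4+1=5
cmp $t6, 7  (cmp 5,7)
bne body: taken
lw $t4, 0($t3) → $t4=M[104]=28
and $t4, $t4, 240 → $t4=28&240=16
lw $t4, 0($t3) → $t4=M[104]=28
add $t4, $t4, 10 → $t4=28+10=38
add $t3, $t3, 4 → $t3=104+4=108
add $t6, $t6, 1 → $t6=5+1=6
cmp $t6, 7  (cmp 6,7)
bne body: taken
lw $t4, 0($t3) → $t4=M[108]=5
and $t4, $t4, 240 → $t4=5&240=0
lw $t4, 0($t3) → $t4=M[108]=5
add $t4, $t4, 10 → $t4=5+10=15
add $t3, $t3, 4 → $t3=108+4=112
add $t6, $t6, 1 → $t6=6+1=7
cmp $t6, 7  (cmp 7,7)
bne body: not taken
sw $t4, (100) → M[100]=15
halt.
Total executed instructions: 29.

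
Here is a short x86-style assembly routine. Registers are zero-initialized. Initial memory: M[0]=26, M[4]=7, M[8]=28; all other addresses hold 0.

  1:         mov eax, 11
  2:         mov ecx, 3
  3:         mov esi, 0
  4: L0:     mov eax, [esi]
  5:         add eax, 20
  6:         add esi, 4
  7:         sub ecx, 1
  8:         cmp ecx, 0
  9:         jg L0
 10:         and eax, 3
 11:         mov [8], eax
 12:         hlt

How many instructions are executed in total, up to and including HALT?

24

eax=11
ecx=3
esi=0
eax=M[0]=26
eax=26+20=46
esi=0+4=4
ecx=3-1=2
cmp ecx, 0  (cmp 2,0)
jg L0: taken
eax=M[4]=7
eax=7+20=27
esi=4+4=8
ecx=2-1=1
cmp ecx, 0  (cmp 1,0)
jg L0: taken
eax=M[8]=28
eax=28+20=48
esi=8+4=12
ecx=1-1=0
cmp ecx, 0  (cmp 0,0)
jg L0: not taken
eax=48&3=0
mov [8], eax → M[8]=0
halt.
Total executed instructions: 24.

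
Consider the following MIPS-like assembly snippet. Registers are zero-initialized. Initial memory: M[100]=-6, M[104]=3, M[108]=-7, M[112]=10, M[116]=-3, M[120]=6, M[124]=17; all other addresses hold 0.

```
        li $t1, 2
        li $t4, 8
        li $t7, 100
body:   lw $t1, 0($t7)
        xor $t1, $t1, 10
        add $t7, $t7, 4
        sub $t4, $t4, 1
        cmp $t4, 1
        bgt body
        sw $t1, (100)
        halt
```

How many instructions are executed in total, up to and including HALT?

47

$t1=2
$t4=8
$t7=100
$t1=M[100]=-6
$t1=(-6)^10=-16
$t7=100+4=104
$t4=8-1=7
cmp $t4, 1  (cmp 7,1)
bgt body: taken
$t1=M[104]=3
$t1=3^10=9
$t7=104+4=108
$t4=7-1=6
cmp $t4, 1  (cmp 6,1)
bgt body: taken
$t1=M[108]=-7
$t1=(-7)^10=-13
$t7=108+4=112
$t4=6-1=5
cmp $t4, 1  (cmp 5,1)
bgt body: taken
$t1=M[112]=10
$t1=10^10=0
$t7=112+4=116
$t4=5-1=4
cmp $t4, 1  (cmp 4,1)
bgt body: taken
$t1=M[116]=-3
$t1=(-3)^10=-9
$t7=116+4=120
$t4=4-1=3
cmp $t4, 1  (cmp 3,1)
bgt body: taken
$t1=M[120]=6
$t1=6^10=12
$t7=120+4=124
$t4=3-1=2
cmp $t4, 1  (cmp 2,1)
bgt body: taken
$t1=M[124]=17
$t1=17^10=27
$t7=124+4=128
$t4=2-1=1
cmp $t4, 1  (cmp 1,1)
bgt body: not taken
sw $t1, (100) → M[100]=27
halt.
Total executed instructions: 47.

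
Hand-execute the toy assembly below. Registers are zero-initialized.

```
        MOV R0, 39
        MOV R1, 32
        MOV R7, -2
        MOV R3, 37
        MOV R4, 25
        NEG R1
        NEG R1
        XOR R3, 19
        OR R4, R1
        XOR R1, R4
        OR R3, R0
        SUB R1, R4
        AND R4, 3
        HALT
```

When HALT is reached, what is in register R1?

-32

after MOV R0, 39: R0=39
after MOV R1, 32: R1=32
after MOV R7, -2: R7=-2
after MOV R3, 37: R3=37
after MOV R4, 25: R4=25
after NEG R1: R1=-(32)=-32
after NEG R1: R1=-(-32)=32
after XOR R3, 19: R3=37^19=54
after OR R4, R1: R4=25|32=57
after XOR R1, R4: R1=32^57=25
after OR R3, R0: R3=54|39=55
after SUB R1, R4: R1=25-57=-32
after AND R4, 3: R4=57&3=1
halt.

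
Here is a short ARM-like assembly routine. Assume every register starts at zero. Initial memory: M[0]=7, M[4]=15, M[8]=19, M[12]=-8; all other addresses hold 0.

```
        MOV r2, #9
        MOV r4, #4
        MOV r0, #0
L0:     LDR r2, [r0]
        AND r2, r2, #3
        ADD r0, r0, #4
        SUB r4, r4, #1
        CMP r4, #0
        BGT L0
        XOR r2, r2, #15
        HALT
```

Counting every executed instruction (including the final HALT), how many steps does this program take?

29

after MOV r2, #9: r2=9
after MOV r4, #4: r4=4
after MOV r0, #0: r0=0
after LDR r2, [r0]: r2=M[0]=7
after AND r2, r2, #3: r2=7&3=3
after ADD r0, r0, #4: r0=0+4=4
after SUB r4, r4, #1: r4=4-1=3
CMP r4, #0  (cmp 3,0)
BGT L0: taken
after LDR r2, [r0]: r2=M[4]=15
after AND r2, r2, #3: r2=15&3=3
after ADD r0, r0, #4: r0=4+4=8
after SUB r4, r4, #1: r4=3-1=2
CMP r4, #0  (cmp 2,0)
BGT L0: taken
after LDR r2, [r0]: r2=M[8]=19
after AND r2, r2, #3: r2=19&3=3
after ADD r0, r0, #4: r0=8+4=12
after SUB r4, r4, #1: r4=2-1=1
CMP r4, #0  (cmp 1,0)
BGT L0: taken
after LDR r2, [r0]: r2=M[12]=-8
after AND r2, r2, #3: r2=(-8)&3=0
after ADD r0, r0, #4: r0=12+4=16
after SUB r4, r4, #1: r4=1-1=0
CMP r4, #0  (cmp 0,0)
BGT L0: not taken
after XOR r2, r2, #15: r2=0^15=15
halt.
Total executed instructions: 29.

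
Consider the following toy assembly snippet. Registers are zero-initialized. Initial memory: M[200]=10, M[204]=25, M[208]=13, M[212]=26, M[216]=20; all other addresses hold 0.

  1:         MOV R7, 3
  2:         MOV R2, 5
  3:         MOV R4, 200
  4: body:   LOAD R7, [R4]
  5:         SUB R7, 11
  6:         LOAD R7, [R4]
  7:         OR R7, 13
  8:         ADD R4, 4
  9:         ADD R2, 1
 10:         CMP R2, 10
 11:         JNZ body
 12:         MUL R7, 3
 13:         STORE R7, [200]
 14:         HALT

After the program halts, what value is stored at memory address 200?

after MOV R7, 3: R7=3
after MOV R2, 5: R2=5
after MOV R4, 200: R4=200
after LOAD R7, [R4]: R7=M[200]=10
after SUB R7, 11: R7=10-11=-1
after LOAD R7, [R4]: R7=M[200]=10
after OR R7, 13: R7=10|13=15
after ADD R4, 4: R4=200+4=204
after ADD R2, 1: R2=5+1=6
CMP R2, 10  (cmp 6,10)
JNZ body: taken
after LOAD R7, [R4]: R7=M[204]=25
after SUB R7, 11: R7=25-11=14
after LOAD R7, [R4]: R7=M[204]=25
after OR R7, 13: R7=25|13=29
after ADD R4, 4: R4=204+4=208
after ADD R2, 1: R2=6+1=7
CMP R2, 10  (cmp 7,10)
JNZ body: taken
after LOAD R7, [R4]: R7=M[208]=13
after SUB R7, 11: R7=13-11=2
after LOAD R7, [R4]: R7=M[208]=13
after OR R7, 13: R7=13|13=13
after ADD R4, 4: R4=208+4=212
after ADD R2, 1: R2=7+1=8
CMP R2, 10  (cmp 8,10)
JNZ body: taken
after LOAD R7, [R4]: R7=M[212]=26
after SUB R7, 11: R7=26-11=15
after LOAD R7, [R4]: R7=M[212]=26
after OR R7, 13: R7=26|13=31
after ADD R4, 4: R4=212+4=216
after ADD R2, 1: R2=8+1=9
CMP R2, 10  (cmp 9,10)
JNZ body: taken
after LOAD R7, [R4]: R7=M[216]=20
after SUB R7, 11: R7=20-11=9
after LOAD R7, [R4]: R7=M[216]=20
after OR R7, 13: R7=20|13=29
after ADD R4, 4: R4=216+4=220
after ADD R2, 1: R2=9+1=10
CMP R2, 10  (cmp 10,10)
JNZ body: not taken
after MUL R7, 3: R7=29*3=87
STORE R7, [200] → M[200]=87
halt.

87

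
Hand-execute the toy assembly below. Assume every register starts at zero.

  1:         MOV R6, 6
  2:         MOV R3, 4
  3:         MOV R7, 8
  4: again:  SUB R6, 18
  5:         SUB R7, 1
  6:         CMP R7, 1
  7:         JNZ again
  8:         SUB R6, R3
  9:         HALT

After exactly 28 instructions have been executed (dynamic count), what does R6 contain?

-120

after MOV R6, 6: R6=6
after MOV R3, 4: R3=4
after MOV R7, 8: R7=8
after SUB R6, 18: R6=6-18=-12
after SUB R7, 1: R7=8-1=7
CMP R7, 1  (cmp 7,1)
JNZ again: taken
after SUB R6, 18: R6=(-12)-18=-30
after SUB R7, 1: R7=7-1=6
CMP R7, 1  (cmp 6,1)
JNZ again: taken
after SUB R6, 18: R6=(-30)-18=-48
after SUB R7, 1: R7=6-1=5
CMP R7, 1  (cmp 5,1)
JNZ again: taken
after SUB R6, 18: R6=(-48)-18=-66
after SUB R7, 1: R7=5-1=4
CMP R7, 1  (cmp 4,1)
JNZ again: taken
after SUB R6, 18: R6=(-66)-18=-84
after SUB R7, 1: R7=4-1=3
CMP R7, 1  (cmp 3,1)
JNZ again: taken
after SUB R6, 18: R6=(-84)-18=-102
after SUB R7, 1: R7=3-1=2
CMP R7, 1  (cmp 2,1)
JNZ again: taken
after SUB R6, 18: R6=(-102)-18=-120
After step 28: R6 = -120.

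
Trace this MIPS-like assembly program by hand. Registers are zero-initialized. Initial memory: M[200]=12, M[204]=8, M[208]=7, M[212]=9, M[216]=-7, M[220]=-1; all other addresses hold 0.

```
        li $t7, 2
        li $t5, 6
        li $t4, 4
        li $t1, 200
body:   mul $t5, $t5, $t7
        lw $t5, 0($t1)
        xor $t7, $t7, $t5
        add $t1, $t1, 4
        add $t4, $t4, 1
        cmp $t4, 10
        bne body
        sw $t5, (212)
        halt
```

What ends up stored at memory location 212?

-1

$t7=2
$t5=6
$t4=4
$t1=200
$t5=6*2=12
$t5=M[200]=12
$t7=2^12=14
$t1=200+4=204
$t4=4+1=5
cmp $t4, 10  (cmp 5,10)
bne body: taken
$t5=12*14=168
$t5=M[204]=8
$t7=14^8=6
$t1=204+4=208
$t4=5+1=6
cmp $t4, 10  (cmp 6,10)
bne body: taken
$t5=8*6=48
$t5=M[208]=7
$t7=6^7=1
$t1=208+4=212
$t4=6+1=7
cmp $t4, 10  (cmp 7,10)
bne body: taken
$t5=7*1=7
$t5=M[212]=9
$t7=1^9=8
$t1=212+4=216
$t4=7+1=8
cmp $t4, 10  (cmp 8,10)
bne body: taken
$t5=9*8=72
$t5=M[216]=-7
$t7=8^(-7)=-15
$t1=216+4=220
$t4=8+1=9
cmp $t4, 10  (cmp 9,10)
bne body: taken
$t5=(-7)*(-15)=105
$t5=M[220]=-1
$t7=(-15)^(-1)=14
$t1=220+4=224
$t4=9+1=10
cmp $t4, 10  (cmp 10,10)
bne body: not taken
sw $t5, (212) → M[212]=-1
halt.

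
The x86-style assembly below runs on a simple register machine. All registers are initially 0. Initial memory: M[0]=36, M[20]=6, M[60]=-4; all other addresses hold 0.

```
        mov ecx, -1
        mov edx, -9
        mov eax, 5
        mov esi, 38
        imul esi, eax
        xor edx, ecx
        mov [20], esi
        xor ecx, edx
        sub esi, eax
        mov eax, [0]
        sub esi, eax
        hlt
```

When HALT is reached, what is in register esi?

149

ecx=-1
edx=-9
eax=5
esi=38
esi=38*5=190
edx=(-9)^(-1)=8
mov [20], esi → M[20]=190
ecx=(-1)^8=-9
esi=190-5=185
eax=M[0]=36
esi=185-36=149
halt.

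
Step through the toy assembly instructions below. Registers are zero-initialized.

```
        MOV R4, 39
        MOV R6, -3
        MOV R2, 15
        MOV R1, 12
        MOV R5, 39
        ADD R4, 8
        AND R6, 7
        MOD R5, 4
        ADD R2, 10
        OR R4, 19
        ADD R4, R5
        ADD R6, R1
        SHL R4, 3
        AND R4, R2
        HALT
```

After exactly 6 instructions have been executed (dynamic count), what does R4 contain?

47

R4=39
R6=-3
R2=15
R1=12
R5=39
R4=39+8=47
After step 6: R4 = 47.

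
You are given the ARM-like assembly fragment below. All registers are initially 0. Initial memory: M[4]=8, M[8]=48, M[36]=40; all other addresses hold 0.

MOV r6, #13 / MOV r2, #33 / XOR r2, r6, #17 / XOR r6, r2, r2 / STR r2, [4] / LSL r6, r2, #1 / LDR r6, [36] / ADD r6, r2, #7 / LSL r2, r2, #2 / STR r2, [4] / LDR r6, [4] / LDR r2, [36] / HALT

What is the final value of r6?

after MOV r6, #13: r6=13
after MOV r2, #33: r2=33
after XOR r2, r6, #17: r2=13^17=28
after XOR r6, r2, r2: r6=28^28=0
STR r2, [4] → M[4]=28
after LSL r6, r2, #1: r6=28<<1=56
after LDR r6, [36]: r6=M[36]=40
after ADD r6, r2, #7: r6=28+7=35
after LSL r2, r2, #2: r2=28<<2=112
STR r2, [4] → M[4]=112
after LDR r6, [4]: r6=M[4]=112
after LDR r2, [36]: r2=M[36]=40
halt.

112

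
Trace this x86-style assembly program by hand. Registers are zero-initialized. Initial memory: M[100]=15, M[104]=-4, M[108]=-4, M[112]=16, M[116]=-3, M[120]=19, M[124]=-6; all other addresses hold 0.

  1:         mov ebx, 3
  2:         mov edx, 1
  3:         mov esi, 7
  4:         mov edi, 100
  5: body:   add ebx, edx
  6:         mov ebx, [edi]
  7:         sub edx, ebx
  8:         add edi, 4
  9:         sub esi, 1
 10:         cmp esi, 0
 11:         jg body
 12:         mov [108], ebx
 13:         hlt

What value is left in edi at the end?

after mov ebx, 3: ebx=3
after mov edx, 1: edx=1
after mov esi, 7: esi=7
after mov edi, 100: edi=100
after add ebx, edx: ebx=3+1=4
after mov ebx, [edi]: ebx=M[100]=15
after sub edx, ebx: edx=1-15=-14
after add edi, 4: edi=100+4=104
after sub esi, 1: esi=7-1=6
cmp esi, 0  (cmp 6,0)
jg body: taken
after add ebx, edx: ebx=15+(-14)=1
after mov ebx, [edi]: ebx=M[104]=-4
after sub edx, ebx: edx=(-14)-(-4)=-10
after add edi, 4: edi=104+4=108
after sub esi, 1: esi=6-1=5
cmp esi, 0  (cmp 5,0)
jg body: taken
after add ebx, edx: ebx=(-4)+(-10)=-14
after mov ebx, [edi]: ebx=M[108]=-4
after sub edx, ebx: edx=(-10)-(-4)=-6
after add edi, 4: edi=108+4=112
after sub esi, 1: esi=5-1=4
cmp esi, 0  (cmp 4,0)
jg body: taken
after add ebx, edx: ebx=(-4)+(-6)=-10
after mov ebx, [edi]: ebx=M[112]=16
after sub edx, ebx: edx=(-6)-16=-22
after add edi, 4: edi=112+4=116
after sub esi, 1: esi=4-1=3
cmp esi, 0  (cmp 3,0)
jg body: taken
after add ebx, edx: ebx=16+(-22)=-6
after mov ebx, [edi]: ebx=M[116]=-3
after sub edx, ebx: edx=(-22)-(-3)=-19
after add edi, 4: edi=116+4=120
after sub esi, 1: esi=3-1=2
cmp esi, 0  (cmp 2,0)
jg body: taken
after add ebx, edx: ebx=(-3)+(-19)=-22
after mov ebx, [edi]: ebx=M[120]=19
after sub edx, ebx: edx=(-19)-19=-38
after add edi, 4: edi=120+4=124
after sub esi, 1: esi=2-1=1
cmp esi, 0  (cmp 1,0)
jg body: taken
after add ebx, edx: ebx=19+(-38)=-19
after mov ebx, [edi]: ebx=M[124]=-6
after sub edx, ebx: edx=(-38)-(-6)=-32
after add edi, 4: edi=124+4=128
after sub esi, 1: esi=1-1=0
cmp esi, 0  (cmp 0,0)
jg body: not taken
mov [108], ebx → M[108]=-6
halt.

128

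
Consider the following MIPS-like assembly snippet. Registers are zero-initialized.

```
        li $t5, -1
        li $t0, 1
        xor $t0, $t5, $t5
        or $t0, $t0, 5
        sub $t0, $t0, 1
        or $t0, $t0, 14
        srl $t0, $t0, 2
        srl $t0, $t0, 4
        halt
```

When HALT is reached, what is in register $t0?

li $t5, -1 → $t5=-1
li $t0, 1 → $t0=1
xor $t0, $t5, $t5 → $t0=(-1)^(-1)=0
or $t0, $t0, 5 → $t0=0|5=5
sub $t0, $t0, 1 → $t0=5-1=4
or $t0, $t0, 14 → $t0=4|14=14
srl $t0, $t0, 2 → $t0=14>>2=3
srl $t0, $t0, 4 → $t0=3>>4=0
halt.

0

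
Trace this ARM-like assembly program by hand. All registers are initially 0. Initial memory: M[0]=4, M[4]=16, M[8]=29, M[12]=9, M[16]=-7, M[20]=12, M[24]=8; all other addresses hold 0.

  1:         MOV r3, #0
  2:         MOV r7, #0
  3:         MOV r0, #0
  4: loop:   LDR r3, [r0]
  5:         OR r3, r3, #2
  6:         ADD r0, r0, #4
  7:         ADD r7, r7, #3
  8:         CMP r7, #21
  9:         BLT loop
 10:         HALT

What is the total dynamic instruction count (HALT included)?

r3=0
r7=0
r0=0
r3=M[0]=4
r3=4|2=6
r0=0+4=4
r7=0+3=3
CMP r7, #21  (cmp 3,21)
BLT loop: taken
r3=M[4]=16
r3=16|2=18
r0=4+4=8
r7=3+3=6
CMP r7, #21  (cmp 6,21)
BLT loop: taken
r3=M[8]=29
r3=29|2=31
r0=8+4=12
r7=6+3=9
CMP r7, #21  (cmp 9,21)
BLT loop: taken
r3=M[12]=9
r3=9|2=11
r0=12+4=16
r7=9+3=12
CMP r7, #21  (cmp 12,21)
BLT loop: taken
r3=M[16]=-7
r3=(-7)|2=-5
r0=16+4=20
r7=12+3=15
CMP r7, #21  (cmp 15,21)
BLT loop: taken
r3=M[20]=12
r3=12|2=14
r0=20+4=24
r7=15+3=18
CMP r7, #21  (cmp 18,21)
BLT loop: taken
r3=M[24]=8
r3=8|2=10
r0=24+4=28
r7=18+3=21
CMP r7, #21  (cmp 21,21)
BLT loop: not taken
halt.
Total executed instructions: 46.

46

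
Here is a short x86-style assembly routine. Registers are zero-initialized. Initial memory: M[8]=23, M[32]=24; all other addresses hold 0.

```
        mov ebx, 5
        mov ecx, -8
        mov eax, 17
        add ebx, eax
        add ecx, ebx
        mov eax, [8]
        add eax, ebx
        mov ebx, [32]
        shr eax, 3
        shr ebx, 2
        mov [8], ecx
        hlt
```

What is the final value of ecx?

ebx=5
ecx=-8
eax=17
ebx=5+17=22
ecx=(-8)+22=14
eax=M[8]=23
eax=23+22=45
ebx=M[32]=24
eax=45>>3=5
ebx=24>>2=6
mov [8], ecx → M[8]=14
halt.

14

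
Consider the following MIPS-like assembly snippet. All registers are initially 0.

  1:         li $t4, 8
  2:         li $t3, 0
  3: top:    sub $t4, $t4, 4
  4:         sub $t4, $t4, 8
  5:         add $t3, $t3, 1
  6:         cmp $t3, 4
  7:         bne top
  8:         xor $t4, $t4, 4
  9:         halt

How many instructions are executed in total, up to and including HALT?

after li $t4, 8: $t4=8
after li $t3, 0: $t3=0
after sub $t4, $t4, 4: $t4=8-4=4
after sub $t4, $t4, 8: $t4=4-8=-4
after add $t3, $t3, 1: $t3=0+1=1
cmp $t3, 4  (cmp 1,4)
bne top: taken
after sub $t4, $t4, 4: $t4=(-4)-4=-8
after sub $t4, $t4, 8: $t4=(-8)-8=-16
after add $t3, $t3, 1: $t3=1+1=2
cmp $t3, 4  (cmp 2,4)
bne top: taken
after sub $t4, $t4, 4: $t4=(-16)-4=-20
after sub $t4, $t4, 8: $t4=(-20)-8=-28
after add $t3, $t3, 1: $t3=2+1=3
cmp $t3, 4  (cmp 3,4)
bne top: taken
after sub $t4, $t4, 4: $t4=(-28)-4=-32
after sub $t4, $t4, 8: $t4=(-32)-8=-40
after add $t3, $t3, 1: $t3=3+1=4
cmp $t3, 4  (cmp 4,4)
bne top: not taken
after xor $t4, $t4, 4: $t4=(-40)^4=-36
halt.
Total executed instructions: 24.

24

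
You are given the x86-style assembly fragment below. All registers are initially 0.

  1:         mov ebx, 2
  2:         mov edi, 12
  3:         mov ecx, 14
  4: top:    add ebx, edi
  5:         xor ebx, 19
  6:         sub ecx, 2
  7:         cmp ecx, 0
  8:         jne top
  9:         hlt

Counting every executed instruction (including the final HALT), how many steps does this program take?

39

after mov ebx, 2: ebx=2
after mov edi, 12: edi=12
after mov ecx, 14: ecx=14
after add ebx, edi: ebx=2+12=14
after xor ebx, 19: ebx=14^19=29
after sub ecx, 2: ecx=14-2=12
cmp ecx, 0  (cmp 12,0)
jne top: taken
after add ebx, edi: ebx=29+12=41
after xor ebx, 19: ebx=41^19=58
after sub ecx, 2: ecx=12-2=10
cmp ecx, 0  (cmp 10,0)
jne top: taken
after add ebx, edi: ebx=58+12=70
after xor ebx, 19: ebx=70^19=85
after sub ecx, 2: ecx=10-2=8
cmp ecx, 0  (cmp 8,0)
jne top: taken
after add ebx, edi: ebx=85+12=97
after xor ebx, 19: ebx=97^19=114
after sub ecx, 2: ecx=8-2=6
cmp ecx, 0  (cmp 6,0)
jne top: taken
after add ebx, edi: ebx=114+12=126
after xor ebx, 19: ebx=126^19=109
after sub ecx, 2: ecx=6-2=4
cmp ecx, 0  (cmp 4,0)
jne top: taken
after add ebx, edi: ebx=109+12=121
after xor ebx, 19: ebx=121^19=106
after sub ecx, 2: ecx=4-2=2
cmp ecx, 0  (cmp 2,0)
jne top: taken
after add ebx, edi: ebx=106+12=118
after xor ebx, 19: ebx=118^19=101
after sub ecx, 2: ecx=2-2=0
cmp ecx, 0  (cmp 0,0)
jne top: not taken
halt.
Total executed instructions: 39.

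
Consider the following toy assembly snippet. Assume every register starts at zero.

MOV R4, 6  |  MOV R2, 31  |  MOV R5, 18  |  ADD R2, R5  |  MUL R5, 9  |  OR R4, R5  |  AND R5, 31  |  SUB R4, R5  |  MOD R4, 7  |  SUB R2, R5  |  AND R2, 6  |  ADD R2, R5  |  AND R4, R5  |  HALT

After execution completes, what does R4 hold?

MOV R4, 6 → R4=6
MOV R2, 31 → R2=31
MOV R5, 18 → R5=18
ADD R2, R5 → R2=31+18=49
MUL R5, 9 → R5=18*9=162
OR R4, R5 → R4=6|162=166
AND R5, 31 → R5=162&31=2
SUB R4, R5 → R4=166-2=164
MOD R4, 7 → R4=164%7=3
SUB R2, R5 → R2=49-2=47
AND R2, 6 → R2=47&6=6
ADD R2, R5 → R2=6+2=8
AND R4, R5 → R4=3&2=2
halt.

2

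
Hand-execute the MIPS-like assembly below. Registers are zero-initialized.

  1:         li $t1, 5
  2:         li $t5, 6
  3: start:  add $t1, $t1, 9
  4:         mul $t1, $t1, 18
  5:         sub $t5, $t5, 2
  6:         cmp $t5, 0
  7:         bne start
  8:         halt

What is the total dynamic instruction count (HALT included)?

li $t1, 5 → $t1=5
li $t5, 6 → $t5=6
add $t1, $t1, 9 → $t1=5+9=14
mul $t1, $t1, 18 → $t1=14*18=252
sub $t5, $t5, 2 → $t5=6-2=4
cmp $t5, 0  (cmp 4,0)
bne start: taken
add $t1, $t1, 9 → $t1=252+9=261
mul $t1, $t1, 18 → $t1=261*18=4698
sub $t5, $t5, 2 → $t5=4-2=2
cmp $t5, 0  (cmp 2,0)
bne start: taken
add $t1, $t1, 9 → $t1=4698+9=4707
mul $t1, $t1, 18 → $t1=4707*18=84726
sub $t5, $t5, 2 → $t5=2-2=0
cmp $t5, 0  (cmp 0,0)
bne start: not taken
halt.
Total executed instructions: 18.

18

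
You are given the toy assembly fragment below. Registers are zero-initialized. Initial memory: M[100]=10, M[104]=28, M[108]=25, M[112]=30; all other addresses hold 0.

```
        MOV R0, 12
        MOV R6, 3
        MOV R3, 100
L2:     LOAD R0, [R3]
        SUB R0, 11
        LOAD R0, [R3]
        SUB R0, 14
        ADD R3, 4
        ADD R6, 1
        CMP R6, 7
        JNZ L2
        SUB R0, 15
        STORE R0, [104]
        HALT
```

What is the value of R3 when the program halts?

after MOV R0, 12: R0=12
after MOV R6, 3: R6=3
after MOV R3, 100: R3=100
after LOAD R0, [R3]: R0=M[100]=10
after SUB R0, 11: R0=10-11=-1
after LOAD R0, [R3]: R0=M[100]=10
after SUB R0, 14: R0=10-14=-4
after ADD R3, 4: R3=100+4=104
after ADD R6, 1: R6=3+1=4
CMP R6, 7  (cmp 4,7)
JNZ L2: taken
after LOAD R0, [R3]: R0=M[104]=28
after SUB R0, 11: R0=28-11=17
after LOAD R0, [R3]: R0=M[104]=28
after SUB R0, 14: R0=28-14=14
after ADD R3, 4: R3=104+4=108
after ADD R6, 1: R6=4+1=5
CMP R6, 7  (cmp 5,7)
JNZ L2: taken
after LOAD R0, [R3]: R0=M[108]=25
after SUB R0, 11: R0=25-11=14
after LOAD R0, [R3]: R0=M[108]=25
after SUB R0, 14: R0=25-14=11
after ADD R3, 4: R3=108+4=112
after ADD R6, 1: R6=5+1=6
CMP R6, 7  (cmp 6,7)
JNZ L2: taken
after LOAD R0, [R3]: R0=M[112]=30
after SUB R0, 11: R0=30-11=19
after LOAD R0, [R3]: R0=M[112]=30
after SUB R0, 14: R0=30-14=16
after ADD R3, 4: R3=112+4=116
after ADD R6, 1: R6=6+1=7
CMP R6, 7  (cmp 7,7)
JNZ L2: not taken
after SUB R0, 15: R0=16-15=1
STORE R0, [104] → M[104]=1
halt.

116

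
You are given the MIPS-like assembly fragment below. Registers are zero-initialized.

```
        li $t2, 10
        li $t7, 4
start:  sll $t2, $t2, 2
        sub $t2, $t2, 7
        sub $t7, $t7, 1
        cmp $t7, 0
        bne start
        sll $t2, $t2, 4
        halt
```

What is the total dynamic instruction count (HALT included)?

24

li $t2, 10 → $t2=10
li $t7, 4 → $t7=4
sll $t2, $t2, 2 → $t2=10<<2=40
sub $t2, $t2, 7 → $t2=40-7=33
sub $t7, $t7, 1 → $t7=4-1=3
cmp $t7, 0  (cmp 3,0)
bne start: taken
sll $t2, $t2, 2 → $t2=33<<2=132
sub $t2, $t2, 7 → $t2=132-7=125
sub $t7, $t7, 1 → $t7=3-1=2
cmp $t7, 0  (cmp 2,0)
bne start: taken
sll $t2, $t2, 2 → $t2=125<<2=500
sub $t2, $t2, 7 → $t2=500-7=493
sub $t7, $t7, 1 → $t7=2-1=1
cmp $t7, 0  (cmp 1,0)
bne start: taken
sll $t2, $t2, 2 → $t2=493<<2=1972
sub $t2, $t2, 7 → $t2=1972-7=1965
sub $t7, $t7, 1 → $t7=1-1=0
cmp $t7, 0  (cmp 0,0)
bne start: not taken
sll $t2, $t2, 4 → $t2=1965<<4=31440
halt.
Total executed instructions: 24.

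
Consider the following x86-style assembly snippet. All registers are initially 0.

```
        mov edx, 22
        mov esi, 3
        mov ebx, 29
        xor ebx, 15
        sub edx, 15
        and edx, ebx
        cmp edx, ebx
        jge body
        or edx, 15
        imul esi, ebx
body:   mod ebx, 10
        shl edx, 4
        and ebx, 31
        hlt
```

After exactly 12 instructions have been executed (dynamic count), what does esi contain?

mov edx, 22 → edx=22
mov esi, 3 → esi=3
mov ebx, 29 → ebx=29
xor ebx, 15 → ebx=29^15=18
sub edx, 15 → edx=22-15=7
and edx, ebx → edx=7&18=2
cmp edx, ebx  (cmp 2,18)
jge body: not taken
or edx, 15 → edx=2|15=15
imul esi, ebx → esi=3*18=54
mod ebx, 10 → ebx=18%10=8
shl edx, 4 → edx=15<<4=240
After step 12: esi = 54.

54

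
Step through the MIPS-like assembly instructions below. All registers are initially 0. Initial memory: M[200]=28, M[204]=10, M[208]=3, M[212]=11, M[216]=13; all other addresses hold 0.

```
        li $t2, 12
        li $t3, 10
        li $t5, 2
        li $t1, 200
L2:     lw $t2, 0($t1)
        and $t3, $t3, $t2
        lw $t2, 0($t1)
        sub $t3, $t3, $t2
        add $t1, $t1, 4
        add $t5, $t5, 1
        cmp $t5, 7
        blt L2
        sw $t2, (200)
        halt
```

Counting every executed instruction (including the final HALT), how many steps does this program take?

46

li $t2, 12 → $t2=12
li $t3, 10 → $t3=10
li $t5, 2 → $t5=2
li $t1, 200 → $t1=200
lw $t2, 0($t1) → $t2=M[200]=28
and $t3, $t3, $t2 → $t3=10&28=8
lw $t2, 0($t1) → $t2=M[200]=28
sub $t3, $t3, $t2 → $t3=8-28=-20
add $t1, $t1, 4 → $t1=200+4=204
add $t5, $t5, 1 → $t5=2+1=3
cmp $t5, 7  (cmp 3,7)
blt L2: taken
lw $t2, 0($t1) → $t2=M[204]=10
and $t3, $t3, $t2 → $t3=(-20)&10=8
lw $t2, 0($t1) → $t2=M[204]=10
sub $t3, $t3, $t2 → $t3=8-10=-2
add $t1, $t1, 4 → $t1=204+4=208
add $t5, $t5, 1 → $t5=3+1=4
cmp $t5, 7  (cmp 4,7)
blt L2: taken
lw $t2, 0($t1) → $t2=M[208]=3
and $t3, $t3, $t2 → $t3=(-2)&3=2
lw $t2, 0($t1) → $t2=M[208]=3
sub $t3, $t3, $t2 → $t3=2-3=-1
add $t1, $t1, 4 → $t1=208+4=212
add $t5, $t5, 1 → $t5=4+1=5
cmp $t5, 7  (cmp 5,7)
blt L2: taken
lw $t2, 0($t1) → $t2=M[212]=11
and $t3, $t3, $t2 → $t3=(-1)&11=11
lw $t2, 0($t1) → $t2=M[212]=11
sub $t3, $t3, $t2 → $t3=11-11=0
add $t1, $t1, 4 → $t1=212+4=216
add $t5, $t5, 1 → $t5=5+1=6
cmp $t5, 7  (cmp 6,7)
blt L2: taken
lw $t2, 0($t1) → $t2=M[216]=13
and $t3, $t3, $t2 → $t3=0&13=0
lw $t2, 0($t1) → $t2=M[216]=13
sub $t3, $t3, $t2 → $t3=0-13=-13
add $t1, $t1, 4 → $t1=216+4=220
add $t5, $t5, 1 → $t5=6+1=7
cmp $t5, 7  (cmp 7,7)
blt L2: not taken
sw $t2, (200) → M[200]=13
halt.
Total executed instructions: 46.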